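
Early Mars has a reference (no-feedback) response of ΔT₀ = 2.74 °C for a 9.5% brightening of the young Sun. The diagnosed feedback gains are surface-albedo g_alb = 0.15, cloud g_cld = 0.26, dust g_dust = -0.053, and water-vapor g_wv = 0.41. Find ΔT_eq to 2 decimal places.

Total gain g = 0.15 + 0.26 − 0.053 + 0.41 = 0.767.
Amplification A = 1/(1 − 0.767) = 4.292.
ΔT = 2.74 × 4.292 = 11.76 °C.

11.76 °C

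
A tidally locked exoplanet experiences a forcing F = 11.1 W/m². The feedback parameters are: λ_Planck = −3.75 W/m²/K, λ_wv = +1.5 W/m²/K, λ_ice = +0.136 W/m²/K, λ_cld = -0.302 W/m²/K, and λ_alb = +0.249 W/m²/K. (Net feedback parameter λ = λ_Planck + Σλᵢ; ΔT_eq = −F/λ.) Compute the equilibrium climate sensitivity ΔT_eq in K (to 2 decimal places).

Net feedback parameter λ = (−3.75) + (+1.5) + (+0.136) + (-0.302) + (+0.249) = -2.167 W/m²/K.
ΔT = −F/λ = −11.1/(-2.167) = 5.12 K.

5.12 K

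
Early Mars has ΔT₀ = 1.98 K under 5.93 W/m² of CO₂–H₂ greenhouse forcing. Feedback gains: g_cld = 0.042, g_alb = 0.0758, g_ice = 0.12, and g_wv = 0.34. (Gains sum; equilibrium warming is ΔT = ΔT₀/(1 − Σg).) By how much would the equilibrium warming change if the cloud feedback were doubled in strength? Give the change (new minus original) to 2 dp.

0.52 K

Original: g = 0.5778, ΔT = 1.98/(1−0.5778) = 4.6897 K.
With doubled cloud: g' = 0.6198, ΔT' = 1.98/(1−0.6198) = 5.2078 K.
Change = 5.2078 − 4.6897 = 0.52 K.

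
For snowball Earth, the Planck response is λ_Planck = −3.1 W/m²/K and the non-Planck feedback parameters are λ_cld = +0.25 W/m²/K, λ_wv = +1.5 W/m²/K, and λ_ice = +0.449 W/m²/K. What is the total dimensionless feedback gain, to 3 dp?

Convert to gains: g_cld = 0.25/3.1 = 0.08065; g_wv = 1.5/3.1 = 0.4839; g_ice = 0.449/3.1 = 0.1448.
Total gain g = 0.70935.

0.709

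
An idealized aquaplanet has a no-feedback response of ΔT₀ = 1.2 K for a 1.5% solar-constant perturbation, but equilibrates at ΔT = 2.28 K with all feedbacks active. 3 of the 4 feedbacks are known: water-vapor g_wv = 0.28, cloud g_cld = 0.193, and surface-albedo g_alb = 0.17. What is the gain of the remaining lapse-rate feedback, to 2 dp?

Amplification A = ΔT/ΔT₀ = 2.28/1.2 = 1.9.
Total gain g = 1 − 1/A = 1 − 1/1.9 = 0.4737.
Known gains sum to 0.28 + 0.193 + 0.17 = 0.643.
g_lr = 0.4737 − 0.643 = -0.17.

-0.17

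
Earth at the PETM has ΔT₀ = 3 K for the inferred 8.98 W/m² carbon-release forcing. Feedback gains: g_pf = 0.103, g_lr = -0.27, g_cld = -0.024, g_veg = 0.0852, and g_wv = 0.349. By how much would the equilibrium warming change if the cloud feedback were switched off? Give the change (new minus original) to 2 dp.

Original: g = 0.2432, ΔT = 3/(1−0.2432) = 3.9641 K.
Without cloud: g' = 0.2672, ΔT' = 3/(1−0.2672) = 4.0939 K.
Change = 4.0939 − 3.9641 = 0.13 K.

0.13 K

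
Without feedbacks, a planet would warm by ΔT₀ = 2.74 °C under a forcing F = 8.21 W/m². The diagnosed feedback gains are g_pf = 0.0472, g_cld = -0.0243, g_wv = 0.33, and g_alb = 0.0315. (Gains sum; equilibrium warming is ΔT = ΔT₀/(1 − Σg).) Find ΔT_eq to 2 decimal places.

Total gain g = 0.0472 − 0.0243 + 0.33 + 0.0315 = 0.3844.
Amplification A = 1/(1 − 0.3844) = 1.624.
ΔT = 2.74 × 1.624 = 4.45 °C.

4.45 °C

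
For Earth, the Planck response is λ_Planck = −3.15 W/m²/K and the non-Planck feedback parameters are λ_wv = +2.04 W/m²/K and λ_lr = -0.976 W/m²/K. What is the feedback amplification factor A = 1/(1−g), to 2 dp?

1.51

Convert to gains: g_wv = 2.04/3.15 = 0.6476; g_lr = -0.976/3.15 = -0.3098.
Total gain g = 0.3378.
A = 1/(1 − 0.3378) = 1.51.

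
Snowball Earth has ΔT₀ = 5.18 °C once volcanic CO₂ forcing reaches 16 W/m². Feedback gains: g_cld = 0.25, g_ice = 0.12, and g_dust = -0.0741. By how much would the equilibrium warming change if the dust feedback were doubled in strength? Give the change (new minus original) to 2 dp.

Original: g = 0.2959, ΔT = 5.18/(1−0.2959) = 7.3569 °C.
With doubled dust: g' = 0.2218, ΔT' = 5.18/(1−0.2218) = 6.6564 °C.
Change = 6.6564 − 7.3569 = -0.70 °C.

-0.70 °C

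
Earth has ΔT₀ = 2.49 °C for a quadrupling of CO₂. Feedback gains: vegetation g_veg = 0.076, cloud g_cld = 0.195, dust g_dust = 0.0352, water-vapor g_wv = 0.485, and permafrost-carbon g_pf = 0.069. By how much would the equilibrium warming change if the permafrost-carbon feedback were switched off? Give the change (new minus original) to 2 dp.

Original: g = 0.8602, ΔT = 2.49/(1−0.8602) = 17.8112 °C.
Without permafrost-carbon: g' = 0.7912, ΔT' = 2.49/(1−0.7912) = 11.9253 °C.
Change = 11.9253 − 17.8112 = -5.89 °C.

-5.89 °C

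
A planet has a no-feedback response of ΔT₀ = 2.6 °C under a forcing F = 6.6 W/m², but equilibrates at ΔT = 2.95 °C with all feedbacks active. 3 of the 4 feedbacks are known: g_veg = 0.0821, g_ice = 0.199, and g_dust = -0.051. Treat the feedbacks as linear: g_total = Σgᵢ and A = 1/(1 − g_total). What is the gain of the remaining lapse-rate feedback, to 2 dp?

-0.11

Amplification A = ΔT/ΔT₀ = 2.95/2.6 = 1.135.
Total gain g = 1 − 1/A = 1 − 1/1.135 = 0.1189.
Known gains sum to 0.0821 + 0.199 − 0.051 = 0.2301.
g_lr = 0.1189 − 0.2301 = -0.11.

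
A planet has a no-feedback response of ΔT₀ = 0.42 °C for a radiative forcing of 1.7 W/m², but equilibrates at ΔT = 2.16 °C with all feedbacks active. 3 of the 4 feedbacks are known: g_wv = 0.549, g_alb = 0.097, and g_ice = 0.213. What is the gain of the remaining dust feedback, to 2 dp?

Amplification A = ΔT/ΔT₀ = 2.16/0.42 = 5.143.
Total gain g = 1 − 1/A = 1 − 1/5.143 = 0.8056.
Known gains sum to 0.549 + 0.097 + 0.213 = 0.859.
g_dust = 0.8056 − 0.859 = -0.05.

-0.05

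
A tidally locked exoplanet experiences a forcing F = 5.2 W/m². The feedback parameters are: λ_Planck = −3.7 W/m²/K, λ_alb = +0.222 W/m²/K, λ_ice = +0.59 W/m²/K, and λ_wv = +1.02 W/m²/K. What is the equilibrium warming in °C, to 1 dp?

Net feedback parameter λ = (−3.7) + (+0.222) + (+0.59) + (+1.02) = -1.868 W/m²/K.
ΔT = −F/λ = −5.2/(-1.868) = 2.8 °C.

2.8 °C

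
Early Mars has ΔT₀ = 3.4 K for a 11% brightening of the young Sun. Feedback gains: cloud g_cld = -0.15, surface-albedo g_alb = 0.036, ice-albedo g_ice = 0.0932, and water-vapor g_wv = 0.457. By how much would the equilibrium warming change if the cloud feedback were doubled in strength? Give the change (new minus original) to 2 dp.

Original: g = 0.4362, ΔT = 3.4/(1−0.4362) = 6.0305 K.
With doubled cloud: g' = 0.2862, ΔT' = 3.4/(1−0.2862) = 4.7632 K.
Change = 4.7632 − 6.0305 = -1.27 K.

-1.27 K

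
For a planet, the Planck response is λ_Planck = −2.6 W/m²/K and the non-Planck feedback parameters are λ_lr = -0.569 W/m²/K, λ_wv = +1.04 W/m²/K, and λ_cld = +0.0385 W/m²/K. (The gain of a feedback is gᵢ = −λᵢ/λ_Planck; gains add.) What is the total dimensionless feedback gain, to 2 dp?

Convert to gains: g_lr = -0.569/2.6 = -0.2188; g_wv = 1.04/2.6 = 0.4; g_cld = 0.0385/2.6 = 0.01481.
Total gain g = 0.19601.

0.20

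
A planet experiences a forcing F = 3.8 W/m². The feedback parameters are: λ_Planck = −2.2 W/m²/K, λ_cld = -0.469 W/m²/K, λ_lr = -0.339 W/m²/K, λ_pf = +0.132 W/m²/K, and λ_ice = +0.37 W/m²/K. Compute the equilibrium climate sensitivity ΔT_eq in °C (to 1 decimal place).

Net feedback parameter λ = (−2.2) + (-0.469) + (-0.339) + (+0.132) + (+0.37) = -2.506 W/m²/K.
ΔT = −F/λ = −3.8/(-2.506) = 1.5 °C.

1.5 °C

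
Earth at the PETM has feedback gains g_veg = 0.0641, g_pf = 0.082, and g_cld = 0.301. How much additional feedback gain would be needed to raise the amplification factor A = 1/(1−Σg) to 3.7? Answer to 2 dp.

Current total gain = 0.4471.
Target gain for A = 3.7: g* = 1 − 1/3.7 = 0.7297.
Additional gain needed = 0.7297 − 0.4471 = 0.28.

0.28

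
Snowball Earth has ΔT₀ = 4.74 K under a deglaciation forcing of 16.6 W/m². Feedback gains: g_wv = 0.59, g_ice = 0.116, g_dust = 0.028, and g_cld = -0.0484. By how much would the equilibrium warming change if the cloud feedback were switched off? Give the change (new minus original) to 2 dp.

Original: g = 0.6856, ΔT = 4.74/(1−0.6856) = 15.0763 K.
Without cloud: g' = 0.734, ΔT' = 4.74/(1−0.734) = 17.8195 K.
Change = 17.8195 − 15.0763 = 2.74 K.

2.74 K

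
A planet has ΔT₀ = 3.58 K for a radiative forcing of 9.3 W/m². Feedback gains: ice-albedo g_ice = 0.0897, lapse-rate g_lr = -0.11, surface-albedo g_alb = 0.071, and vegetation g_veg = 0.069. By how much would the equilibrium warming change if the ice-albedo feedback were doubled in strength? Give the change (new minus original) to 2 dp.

0.46 K

Original: g = 0.1197, ΔT = 3.58/(1−0.1197) = 4.0668 K.
With doubled ice-albedo: g' = 0.2094, ΔT' = 3.58/(1−0.2094) = 4.5282 K.
Change = 4.5282 − 4.0668 = 0.46 K.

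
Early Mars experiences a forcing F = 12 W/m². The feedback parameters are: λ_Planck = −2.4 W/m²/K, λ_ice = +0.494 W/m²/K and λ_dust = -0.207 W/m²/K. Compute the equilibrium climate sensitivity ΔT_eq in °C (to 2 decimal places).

Net feedback parameter λ = (−2.4) + (+0.494) + (-0.207) = -2.113 W/m²/K.
ΔT = −F/λ = −12/(-2.113) = 5.68 °C.

5.68 °C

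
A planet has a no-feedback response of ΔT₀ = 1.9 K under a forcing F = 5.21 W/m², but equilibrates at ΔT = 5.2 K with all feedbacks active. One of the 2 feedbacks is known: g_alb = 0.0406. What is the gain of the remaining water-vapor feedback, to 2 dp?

Amplification A = ΔT/ΔT₀ = 5.2/1.9 = 2.737.
Total gain g = 1 − 1/A = 1 − 1/2.737 = 0.6346.
The known gain is 0.0406.
g_wv = 0.6346 − 0.0406 = 0.59.

0.59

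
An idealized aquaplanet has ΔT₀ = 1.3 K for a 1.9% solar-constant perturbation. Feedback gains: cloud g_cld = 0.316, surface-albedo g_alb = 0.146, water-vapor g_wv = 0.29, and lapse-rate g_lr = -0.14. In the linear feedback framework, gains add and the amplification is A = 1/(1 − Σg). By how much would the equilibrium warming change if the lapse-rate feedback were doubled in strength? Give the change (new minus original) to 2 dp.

-0.89 K

Original: g = 0.612, ΔT = 1.3/(1−0.612) = 3.3505 K.
With doubled lapse-rate: g' = 0.472, ΔT' = 1.3/(1−0.472) = 2.4621 K.
Change = 2.4621 − 3.3505 = -0.89 K.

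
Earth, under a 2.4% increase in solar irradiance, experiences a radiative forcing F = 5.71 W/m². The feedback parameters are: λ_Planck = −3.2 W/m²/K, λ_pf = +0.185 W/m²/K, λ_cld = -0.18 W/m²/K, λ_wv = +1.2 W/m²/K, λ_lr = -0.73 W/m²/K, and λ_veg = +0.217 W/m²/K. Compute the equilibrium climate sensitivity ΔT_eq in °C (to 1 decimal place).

Net feedback parameter λ = (−3.2) + (+0.185) + (-0.18) + (+1.2) + (-0.73) + (+0.217) = -2.508 W/m²/K.
ΔT = −F/λ = −5.71/(-2.508) = 2.3 °C.

2.3 °C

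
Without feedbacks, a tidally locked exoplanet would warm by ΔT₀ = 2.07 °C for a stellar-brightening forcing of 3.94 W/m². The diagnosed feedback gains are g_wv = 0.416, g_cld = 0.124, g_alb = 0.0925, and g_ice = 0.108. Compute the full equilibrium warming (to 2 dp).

7.98 °C

Total gain g = 0.416 + 0.124 + 0.0925 + 0.108 = 0.7405.
Amplification A = 1/(1 − 0.7405) = 3.854.
ΔT = 2.07 × 3.854 = 7.98 °C.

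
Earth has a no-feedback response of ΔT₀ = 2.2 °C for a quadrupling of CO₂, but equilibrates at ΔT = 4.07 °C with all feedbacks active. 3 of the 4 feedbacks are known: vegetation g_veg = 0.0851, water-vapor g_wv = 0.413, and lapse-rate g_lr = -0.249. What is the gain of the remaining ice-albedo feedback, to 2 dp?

0.21

Amplification A = ΔT/ΔT₀ = 4.07/2.2 = 1.85.
Total gain g = 1 − 1/A = 1 − 1/1.85 = 0.4595.
Known gains sum to 0.0851 + 0.413 − 0.249 = 0.2491.
g_ice = 0.4595 − 0.2491 = 0.21.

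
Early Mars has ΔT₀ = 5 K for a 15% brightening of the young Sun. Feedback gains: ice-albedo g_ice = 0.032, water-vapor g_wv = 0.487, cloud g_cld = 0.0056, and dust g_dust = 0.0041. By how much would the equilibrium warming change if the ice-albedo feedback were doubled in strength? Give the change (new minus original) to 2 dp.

0.77 K

Original: g = 0.5287, ΔT = 5/(1−0.5287) = 10.6090 K.
With doubled ice-albedo: g' = 0.5607, ΔT' = 5/(1−0.5607) = 11.3817 K.
Change = 11.3817 − 10.6090 = 0.77 K.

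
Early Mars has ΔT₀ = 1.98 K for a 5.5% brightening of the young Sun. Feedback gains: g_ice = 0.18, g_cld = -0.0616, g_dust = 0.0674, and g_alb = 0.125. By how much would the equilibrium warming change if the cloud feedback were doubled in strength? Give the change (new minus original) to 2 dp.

-0.24 K

Original: g = 0.3108, ΔT = 1.98/(1−0.3108) = 2.8729 K.
With doubled cloud: g' = 0.2492, ΔT' = 1.98/(1−0.2492) = 2.6372 K.
Change = 2.6372 − 2.8729 = -0.24 K.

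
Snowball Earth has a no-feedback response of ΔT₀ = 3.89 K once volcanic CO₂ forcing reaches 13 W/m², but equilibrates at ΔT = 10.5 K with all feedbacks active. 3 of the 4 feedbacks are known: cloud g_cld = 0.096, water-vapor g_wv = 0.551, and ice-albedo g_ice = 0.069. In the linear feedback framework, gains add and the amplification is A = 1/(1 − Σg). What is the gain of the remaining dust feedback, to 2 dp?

-0.09

Amplification A = ΔT/ΔT₀ = 10.5/3.89 = 2.699.
Total gain g = 1 − 1/A = 1 − 1/2.699 = 0.6295.
Known gains sum to 0.096 + 0.551 + 0.069 = 0.716.
g_dust = 0.6295 − 0.716 = -0.09.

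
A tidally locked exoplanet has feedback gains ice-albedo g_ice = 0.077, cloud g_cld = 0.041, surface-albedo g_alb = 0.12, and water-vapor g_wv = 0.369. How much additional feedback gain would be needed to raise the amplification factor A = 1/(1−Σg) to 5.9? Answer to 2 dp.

Current total gain = 0.607.
Target gain for A = 5.9: g* = 1 − 1/5.9 = 0.8305.
Additional gain needed = 0.8305 − 0.607 = 0.22.

0.22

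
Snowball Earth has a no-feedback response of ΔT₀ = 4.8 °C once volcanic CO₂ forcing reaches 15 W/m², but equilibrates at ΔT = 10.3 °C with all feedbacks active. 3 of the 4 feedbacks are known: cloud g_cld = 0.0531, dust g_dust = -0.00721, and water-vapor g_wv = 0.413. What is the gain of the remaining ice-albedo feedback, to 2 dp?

0.08

Amplification A = ΔT/ΔT₀ = 10.3/4.8 = 2.146.
Total gain g = 1 − 1/A = 1 − 1/2.146 = 0.534.
Known gains sum to 0.0531 − 0.00721 + 0.413 = 0.45889.
g_ice = 0.534 − 0.45889 = 0.08.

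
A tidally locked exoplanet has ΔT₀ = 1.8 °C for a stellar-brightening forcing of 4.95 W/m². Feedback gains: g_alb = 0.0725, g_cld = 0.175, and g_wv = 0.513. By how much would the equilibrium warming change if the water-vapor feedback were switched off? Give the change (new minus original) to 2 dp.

-5.12 °C

Original: g = 0.7605, ΔT = 1.8/(1−0.7605) = 7.5157 °C.
Without water-vapor: g' = 0.2475, ΔT' = 1.8/(1−0.2475) = 2.3920 °C.
Change = 2.3920 − 7.5157 = -5.12 °C.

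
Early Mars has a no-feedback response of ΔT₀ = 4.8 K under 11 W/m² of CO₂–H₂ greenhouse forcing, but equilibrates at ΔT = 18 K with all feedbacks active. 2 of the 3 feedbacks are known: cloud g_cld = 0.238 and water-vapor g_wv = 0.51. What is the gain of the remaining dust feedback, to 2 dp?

Amplification A = ΔT/ΔT₀ = 18/4.8 = 3.75.
Total gain g = 1 − 1/A = 1 − 1/3.75 = 0.7333.
Known gains sum to 0.238 + 0.51 = 0.748.
g_dust = 0.7333 − 0.748 = -0.01.

-0.01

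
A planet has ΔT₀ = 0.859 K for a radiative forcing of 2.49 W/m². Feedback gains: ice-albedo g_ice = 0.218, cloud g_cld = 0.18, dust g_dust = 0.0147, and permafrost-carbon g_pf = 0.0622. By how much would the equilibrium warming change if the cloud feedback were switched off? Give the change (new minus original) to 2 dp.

Original: g = 0.4749, ΔT = 0.859/(1−0.4749) = 1.6359 K.
Without cloud: g' = 0.2949, ΔT' = 0.859/(1−0.2949) = 1.2183 K.
Change = 1.2183 − 1.6359 = -0.42 K.

-0.42 K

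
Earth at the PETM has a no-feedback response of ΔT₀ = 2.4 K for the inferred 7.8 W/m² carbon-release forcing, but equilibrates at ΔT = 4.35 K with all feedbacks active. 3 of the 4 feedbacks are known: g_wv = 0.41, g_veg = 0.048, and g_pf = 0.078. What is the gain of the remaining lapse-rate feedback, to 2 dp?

Amplification A = ΔT/ΔT₀ = 4.35/2.4 = 1.812.
Total gain g = 1 − 1/A = 1 − 1/1.812 = 0.4481.
Known gains sum to 0.41 + 0.048 + 0.078 = 0.536.
g_lr = 0.4481 − 0.536 = -0.09.

-0.09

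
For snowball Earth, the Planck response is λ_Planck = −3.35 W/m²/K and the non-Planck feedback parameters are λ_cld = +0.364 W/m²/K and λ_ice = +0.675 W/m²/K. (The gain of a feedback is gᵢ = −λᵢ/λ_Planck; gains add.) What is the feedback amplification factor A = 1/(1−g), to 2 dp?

1.45

Convert to gains: g_cld = 0.364/3.35 = 0.1087; g_ice = 0.675/3.35 = 0.2015.
Total gain g = 0.3102.
A = 1/(1 − 0.3102) = 1.45.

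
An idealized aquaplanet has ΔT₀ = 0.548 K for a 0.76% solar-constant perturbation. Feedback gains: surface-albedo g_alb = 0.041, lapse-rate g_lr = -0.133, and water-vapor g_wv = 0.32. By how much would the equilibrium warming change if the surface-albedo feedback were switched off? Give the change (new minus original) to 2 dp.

-0.04 K

Original: g = 0.228, ΔT = 0.548/(1−0.228) = 0.7098 K.
Without surface-albedo: g' = 0.187, ΔT' = 0.548/(1−0.187) = 0.6740 K.
Change = 0.6740 − 0.7098 = -0.04 K.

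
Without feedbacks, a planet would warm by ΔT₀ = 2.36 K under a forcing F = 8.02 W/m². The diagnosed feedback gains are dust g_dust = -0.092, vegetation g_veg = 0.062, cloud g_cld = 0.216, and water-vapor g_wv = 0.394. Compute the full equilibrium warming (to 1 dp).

Total gain g = -0.092 + 0.062 + 0.216 + 0.394 = 0.58.
Amplification A = 1/(1 − 0.58) = 2.381.
ΔT = 2.36 × 2.381 = 5.6 K.

5.6 K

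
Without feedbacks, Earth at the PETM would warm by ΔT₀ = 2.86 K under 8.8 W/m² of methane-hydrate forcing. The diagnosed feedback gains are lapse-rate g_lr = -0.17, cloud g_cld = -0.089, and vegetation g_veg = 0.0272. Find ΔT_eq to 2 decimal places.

2.32 K

Total gain g = -0.17 − 0.089 + 0.0272 = -0.2318.
Amplification A = 1/(1 + 0.2318) = 0.8118.
ΔT = 2.86 × 0.8118 = 2.32 K.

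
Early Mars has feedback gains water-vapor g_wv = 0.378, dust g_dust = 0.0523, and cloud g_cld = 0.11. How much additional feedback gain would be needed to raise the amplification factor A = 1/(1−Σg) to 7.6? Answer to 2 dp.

0.33

Current total gain = 0.5403.
Target gain for A = 7.6: g* = 1 − 1/7.6 = 0.8684.
Additional gain needed = 0.8684 − 0.5403 = 0.33.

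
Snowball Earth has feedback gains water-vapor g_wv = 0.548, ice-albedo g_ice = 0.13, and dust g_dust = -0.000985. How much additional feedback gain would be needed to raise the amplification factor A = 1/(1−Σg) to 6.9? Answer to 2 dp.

0.18

Current total gain = 0.677015.
Target gain for A = 6.9: g* = 1 − 1/6.9 = 0.8551.
Additional gain needed = 0.8551 − 0.677015 = 0.18.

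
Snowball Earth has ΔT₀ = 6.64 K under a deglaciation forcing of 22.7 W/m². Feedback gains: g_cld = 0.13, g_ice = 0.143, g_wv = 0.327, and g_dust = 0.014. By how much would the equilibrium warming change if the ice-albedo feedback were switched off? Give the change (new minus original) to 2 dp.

Original: g = 0.614, ΔT = 6.64/(1−0.614) = 17.2021 K.
Without ice-albedo: g' = 0.471, ΔT' = 6.64/(1−0.471) = 12.5520 K.
Change = 12.5520 − 17.2021 = -4.65 K.

-4.65 K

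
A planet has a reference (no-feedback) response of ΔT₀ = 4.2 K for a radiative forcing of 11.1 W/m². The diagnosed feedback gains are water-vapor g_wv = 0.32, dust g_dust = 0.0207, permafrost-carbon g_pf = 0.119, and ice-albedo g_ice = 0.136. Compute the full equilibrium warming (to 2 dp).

10.39 K

Total gain g = 0.32 + 0.0207 + 0.119 + 0.136 = 0.5957.
Amplification A = 1/(1 − 0.5957) = 2.473.
ΔT = 4.2 × 2.473 = 10.39 K.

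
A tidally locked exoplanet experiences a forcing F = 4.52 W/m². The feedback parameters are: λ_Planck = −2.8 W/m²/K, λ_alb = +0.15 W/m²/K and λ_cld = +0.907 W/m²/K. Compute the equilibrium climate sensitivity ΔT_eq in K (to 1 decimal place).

2.6 K

Net feedback parameter λ = (−2.8) + (+0.15) + (+0.907) = -1.743 W/m²/K.
ΔT = −F/λ = −4.52/(-1.743) = 2.6 K.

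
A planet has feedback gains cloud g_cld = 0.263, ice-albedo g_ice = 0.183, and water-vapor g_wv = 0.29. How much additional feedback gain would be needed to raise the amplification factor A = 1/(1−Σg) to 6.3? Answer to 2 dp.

Current total gain = 0.736.
Target gain for A = 6.3: g* = 1 − 1/6.3 = 0.8413.
Additional gain needed = 0.8413 − 0.736 = 0.11.

0.11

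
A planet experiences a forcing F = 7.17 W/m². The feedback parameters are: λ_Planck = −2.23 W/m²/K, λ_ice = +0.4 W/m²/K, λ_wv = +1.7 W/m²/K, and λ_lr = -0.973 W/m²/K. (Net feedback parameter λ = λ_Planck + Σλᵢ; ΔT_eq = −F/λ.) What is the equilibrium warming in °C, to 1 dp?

Net feedback parameter λ = (−2.23) + (+0.4) + (+1.7) + (-0.973) = -1.103 W/m²/K.
ΔT = −F/λ = −7.17/(-1.103) = 6.5 °C.

6.5 °C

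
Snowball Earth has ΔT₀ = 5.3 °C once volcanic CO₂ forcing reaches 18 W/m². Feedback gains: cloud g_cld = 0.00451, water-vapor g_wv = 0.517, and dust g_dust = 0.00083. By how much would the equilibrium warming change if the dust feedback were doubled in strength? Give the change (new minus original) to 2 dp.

0.02 °C

Original: g = 0.52234, ΔT = 5.3/(1−0.52234) = 11.0958 °C.
With doubled dust: g' = 0.52317, ΔT' = 5.3/(1−0.52317) = 11.1151 °C.
Change = 11.1151 − 11.0958 = 0.02 °C.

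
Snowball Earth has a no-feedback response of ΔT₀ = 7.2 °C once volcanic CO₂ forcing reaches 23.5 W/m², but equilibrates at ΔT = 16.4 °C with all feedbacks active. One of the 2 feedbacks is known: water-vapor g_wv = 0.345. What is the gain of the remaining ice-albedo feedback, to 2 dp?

Amplification A = ΔT/ΔT₀ = 16.4/7.2 = 2.278.
Total gain g = 1 − 1/A = 1 − 1/2.278 = 0.561.
The known gain is 0.345.
g_ice = 0.561 − 0.345 = 0.22.

0.22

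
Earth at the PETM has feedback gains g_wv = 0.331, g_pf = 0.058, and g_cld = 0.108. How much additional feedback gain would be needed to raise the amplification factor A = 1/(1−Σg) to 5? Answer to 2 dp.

0.30

Current total gain = 0.497.
Target gain for A = 5: g* = 1 − 1/5 = 0.8.
Additional gain needed = 0.8 − 0.497 = 0.30.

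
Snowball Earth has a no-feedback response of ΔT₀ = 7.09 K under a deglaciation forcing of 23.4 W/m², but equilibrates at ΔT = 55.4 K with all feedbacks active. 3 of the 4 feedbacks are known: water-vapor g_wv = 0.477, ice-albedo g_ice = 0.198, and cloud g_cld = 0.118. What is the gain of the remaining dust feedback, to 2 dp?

0.08

Amplification A = ΔT/ΔT₀ = 55.4/7.09 = 7.814.
Total gain g = 1 − 1/A = 1 − 1/7.814 = 0.872.
Known gains sum to 0.477 + 0.198 + 0.118 = 0.793.
g_dust = 0.872 − 0.793 = 0.08.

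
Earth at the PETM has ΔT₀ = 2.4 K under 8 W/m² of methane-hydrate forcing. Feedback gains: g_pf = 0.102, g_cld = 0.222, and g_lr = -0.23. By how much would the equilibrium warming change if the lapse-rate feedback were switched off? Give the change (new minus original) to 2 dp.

Original: g = 0.094, ΔT = 2.4/(1−0.094) = 2.6490 K.
Without lapse-rate: g' = 0.324, ΔT' = 2.4/(1−0.324) = 3.5503 K.
Change = 3.5503 − 2.6490 = 0.90 K.

0.90 K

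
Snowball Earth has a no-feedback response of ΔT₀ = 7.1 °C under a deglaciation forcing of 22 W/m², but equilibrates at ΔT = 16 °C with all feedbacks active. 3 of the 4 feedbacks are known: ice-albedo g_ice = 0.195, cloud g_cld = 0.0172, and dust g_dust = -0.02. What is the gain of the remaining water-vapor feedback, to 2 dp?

Amplification A = ΔT/ΔT₀ = 16/7.1 = 2.254.
Total gain g = 1 − 1/A = 1 − 1/2.254 = 0.5563.
Known gains sum to 0.195 + 0.0172 − 0.02 = 0.1922.
g_wv = 0.5563 − 0.1922 = 0.36.

0.36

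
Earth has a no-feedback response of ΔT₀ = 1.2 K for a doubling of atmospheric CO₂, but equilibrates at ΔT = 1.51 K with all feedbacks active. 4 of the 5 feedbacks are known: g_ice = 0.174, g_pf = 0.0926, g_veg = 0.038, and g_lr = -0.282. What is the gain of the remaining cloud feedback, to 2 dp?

0.18

Amplification A = ΔT/ΔT₀ = 1.51/1.2 = 1.258.
Total gain g = 1 − 1/A = 1 − 1/1.258 = 0.2051.
Known gains sum to 0.174 + 0.0926 + 0.038 − 0.282 = 0.0226.
g_cld = 0.2051 − 0.0226 = 0.18.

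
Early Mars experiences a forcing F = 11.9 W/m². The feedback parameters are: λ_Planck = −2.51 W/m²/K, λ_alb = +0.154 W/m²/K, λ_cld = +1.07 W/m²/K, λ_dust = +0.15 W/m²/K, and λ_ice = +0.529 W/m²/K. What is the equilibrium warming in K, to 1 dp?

19.6 K

Net feedback parameter λ = (−2.51) + (+0.154) + (+1.07) + (+0.15) + (+0.529) = -0.607 W/m²/K.
ΔT = −F/λ = −11.9/(-0.607) = 19.6 K.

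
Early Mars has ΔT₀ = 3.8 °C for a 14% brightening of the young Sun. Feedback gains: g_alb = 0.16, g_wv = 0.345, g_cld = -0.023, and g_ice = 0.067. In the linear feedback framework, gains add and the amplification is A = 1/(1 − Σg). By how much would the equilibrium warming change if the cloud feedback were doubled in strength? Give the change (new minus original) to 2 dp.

-0.41 °C

Original: g = 0.549, ΔT = 3.8/(1−0.549) = 8.4257 °C.
With doubled cloud: g' = 0.526, ΔT' = 3.8/(1−0.526) = 8.0169 °C.
Change = 8.0169 − 8.4257 = -0.41 °C.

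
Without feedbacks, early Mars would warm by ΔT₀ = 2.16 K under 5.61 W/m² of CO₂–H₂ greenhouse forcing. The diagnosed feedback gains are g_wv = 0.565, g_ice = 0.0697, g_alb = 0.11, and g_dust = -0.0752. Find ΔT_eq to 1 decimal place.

Total gain g = 0.565 + 0.0697 + 0.11 − 0.0752 = 0.6695.
Amplification A = 1/(1 − 0.6695) = 3.026.
ΔT = 2.16 × 3.026 = 6.5 K.

6.5 K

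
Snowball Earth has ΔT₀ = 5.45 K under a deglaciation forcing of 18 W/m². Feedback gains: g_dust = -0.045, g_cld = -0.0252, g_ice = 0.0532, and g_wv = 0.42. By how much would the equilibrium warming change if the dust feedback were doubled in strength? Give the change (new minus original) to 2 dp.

Original: g = 0.403, ΔT = 5.45/(1−0.403) = 9.1290 K.
With doubled dust: g' = 0.358, ΔT' = 5.45/(1−0.358) = 8.4891 K.
Change = 8.4891 − 9.1290 = -0.64 K.

-0.64 K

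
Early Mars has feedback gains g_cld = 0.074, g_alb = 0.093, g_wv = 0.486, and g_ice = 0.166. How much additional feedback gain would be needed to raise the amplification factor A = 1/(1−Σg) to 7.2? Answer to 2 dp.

0.04

Current total gain = 0.819.
Target gain for A = 7.2: g* = 1 − 1/7.2 = 0.8611.
Additional gain needed = 0.8611 − 0.819 = 0.04.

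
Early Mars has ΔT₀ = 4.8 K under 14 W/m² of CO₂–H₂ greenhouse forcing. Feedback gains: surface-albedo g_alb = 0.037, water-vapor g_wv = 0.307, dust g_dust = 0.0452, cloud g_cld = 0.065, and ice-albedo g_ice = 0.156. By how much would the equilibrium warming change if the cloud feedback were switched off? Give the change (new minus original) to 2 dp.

Original: g = 0.6102, ΔT = 4.8/(1−0.6102) = 12.3140 K.
Without cloud: g' = 0.5452, ΔT' = 4.8/(1−0.5452) = 10.5541 K.
Change = 10.5541 − 12.3140 = -1.76 K.

-1.76 K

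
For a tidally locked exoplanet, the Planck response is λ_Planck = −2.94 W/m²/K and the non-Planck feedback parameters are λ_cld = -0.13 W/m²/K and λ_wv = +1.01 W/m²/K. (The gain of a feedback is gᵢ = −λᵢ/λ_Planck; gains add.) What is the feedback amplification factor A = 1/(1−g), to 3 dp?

1.427

Convert to gains: g_cld = -0.13/2.94 = -0.04422; g_wv = 1.01/2.94 = 0.3435.
Total gain g = 0.29928.
A = 1/(1 − 0.29928) = 1.427.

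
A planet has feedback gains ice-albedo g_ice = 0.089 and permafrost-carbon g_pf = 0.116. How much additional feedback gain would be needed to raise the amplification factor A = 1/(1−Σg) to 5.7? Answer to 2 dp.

Current total gain = 0.205.
Target gain for A = 5.7: g* = 1 − 1/5.7 = 0.8246.
Additional gain needed = 0.8246 − 0.205 = 0.62.

0.62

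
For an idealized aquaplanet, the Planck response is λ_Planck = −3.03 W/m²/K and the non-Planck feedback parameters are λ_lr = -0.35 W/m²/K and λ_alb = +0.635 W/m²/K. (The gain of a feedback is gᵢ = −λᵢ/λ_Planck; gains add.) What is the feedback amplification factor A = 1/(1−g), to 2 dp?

Convert to gains: g_lr = -0.35/3.03 = -0.1155; g_alb = 0.635/3.03 = 0.2096.
Total gain g = 0.0941.
A = 1/(1 − 0.0941) = 1.10.

1.10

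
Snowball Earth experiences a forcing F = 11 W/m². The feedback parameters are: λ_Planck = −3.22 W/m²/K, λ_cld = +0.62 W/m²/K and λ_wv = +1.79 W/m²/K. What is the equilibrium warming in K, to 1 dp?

13.6 K

Net feedback parameter λ = (−3.22) + (+0.62) + (+1.79) = -0.81 W/m²/K.
ΔT = −F/λ = −11/(-0.81) = 13.6 K.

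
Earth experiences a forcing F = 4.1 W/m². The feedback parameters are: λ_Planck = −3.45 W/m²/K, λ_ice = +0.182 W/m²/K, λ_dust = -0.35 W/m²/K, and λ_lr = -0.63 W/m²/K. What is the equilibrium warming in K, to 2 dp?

0.97 K

Net feedback parameter λ = (−3.45) + (+0.182) + (-0.35) + (-0.63) = -4.248 W/m²/K.
ΔT = −F/λ = −4.1/(-4.248) = 0.97 K.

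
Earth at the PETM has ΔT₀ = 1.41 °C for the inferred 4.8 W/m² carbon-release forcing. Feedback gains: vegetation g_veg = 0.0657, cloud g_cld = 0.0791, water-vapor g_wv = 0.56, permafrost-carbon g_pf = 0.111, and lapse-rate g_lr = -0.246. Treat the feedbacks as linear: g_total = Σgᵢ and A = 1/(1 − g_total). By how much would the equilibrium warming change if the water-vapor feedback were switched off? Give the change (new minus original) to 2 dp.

Original: g = 0.5698, ΔT = 1.41/(1−0.5698) = 3.2775 °C.
Without water-vapor: g' = 0.0098, ΔT' = 1.41/(1−0.0098) = 1.4240 °C.
Change = 1.4240 − 3.2775 = -1.85 °C.

-1.85 °C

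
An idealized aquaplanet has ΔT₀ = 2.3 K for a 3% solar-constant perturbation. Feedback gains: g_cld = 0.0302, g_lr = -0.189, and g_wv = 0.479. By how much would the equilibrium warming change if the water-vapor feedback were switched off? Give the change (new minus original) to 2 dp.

Original: g = 0.3202, ΔT = 2.3/(1−0.3202) = 3.3833 K.
Without water-vapor: g' = -0.1588, ΔT' = 2.3/(1+0.1588) = 1.9848 K.
Change = 1.9848 − 3.3833 = -1.40 K.

-1.40 K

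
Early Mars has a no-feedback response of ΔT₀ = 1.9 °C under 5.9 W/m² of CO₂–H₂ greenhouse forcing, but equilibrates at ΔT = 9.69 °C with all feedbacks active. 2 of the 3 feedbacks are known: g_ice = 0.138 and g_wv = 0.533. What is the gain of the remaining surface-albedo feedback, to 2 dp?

Amplification A = ΔT/ΔT₀ = 9.69/1.9 = 5.1.
Total gain g = 1 − 1/A = 1 − 1/5.1 = 0.8039.
Known gains sum to 0.138 + 0.533 = 0.671.
g_alb = 0.8039 − 0.671 = 0.13.

0.13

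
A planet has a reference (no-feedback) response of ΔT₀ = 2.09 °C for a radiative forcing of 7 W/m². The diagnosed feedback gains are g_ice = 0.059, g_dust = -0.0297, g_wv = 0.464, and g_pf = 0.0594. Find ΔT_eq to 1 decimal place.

4.7 °C

Total gain g = 0.059 − 0.0297 + 0.464 + 0.0594 = 0.5527.
Amplification A = 1/(1 − 0.5527) = 2.236.
ΔT = 2.09 × 2.236 = 4.7 °C.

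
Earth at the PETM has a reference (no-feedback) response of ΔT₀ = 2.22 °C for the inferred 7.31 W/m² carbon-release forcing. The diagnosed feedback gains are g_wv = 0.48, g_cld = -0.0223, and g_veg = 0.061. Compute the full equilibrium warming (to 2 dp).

Total gain g = 0.48 − 0.0223 + 0.061 = 0.5187.
Amplification A = 1/(1 − 0.5187) = 2.078.
ΔT = 2.22 × 2.078 = 4.61 °C.

4.61 °C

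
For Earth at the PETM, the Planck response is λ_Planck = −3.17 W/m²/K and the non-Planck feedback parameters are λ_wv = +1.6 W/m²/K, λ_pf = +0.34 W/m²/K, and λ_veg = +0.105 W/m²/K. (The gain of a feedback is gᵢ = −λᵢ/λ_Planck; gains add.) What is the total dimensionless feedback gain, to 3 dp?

0.645

Convert to gains: g_wv = 1.6/3.17 = 0.5047; g_pf = 0.34/3.17 = 0.1073; g_veg = 0.105/3.17 = 0.03312.
Total gain g = 0.64512.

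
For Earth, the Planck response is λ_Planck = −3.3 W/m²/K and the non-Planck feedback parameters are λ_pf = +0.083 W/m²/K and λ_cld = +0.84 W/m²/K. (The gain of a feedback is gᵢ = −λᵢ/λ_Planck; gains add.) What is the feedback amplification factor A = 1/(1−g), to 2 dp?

1.39

Convert to gains: g_pf = 0.083/3.3 = 0.02515; g_cld = 0.84/3.3 = 0.2545.
Total gain g = 0.27965.
A = 1/(1 − 0.27965) = 1.39.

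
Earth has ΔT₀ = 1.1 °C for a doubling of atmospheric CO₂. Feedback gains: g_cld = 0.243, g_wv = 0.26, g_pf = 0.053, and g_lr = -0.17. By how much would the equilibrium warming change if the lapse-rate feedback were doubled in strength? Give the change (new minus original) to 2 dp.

-0.39 °C

Original: g = 0.386, ΔT = 1.1/(1−0.386) = 1.7915 °C.
With doubled lapse-rate: g' = 0.216, ΔT' = 1.1/(1−0.216) = 1.4031 °C.
Change = 1.4031 − 1.7915 = -0.39 °C.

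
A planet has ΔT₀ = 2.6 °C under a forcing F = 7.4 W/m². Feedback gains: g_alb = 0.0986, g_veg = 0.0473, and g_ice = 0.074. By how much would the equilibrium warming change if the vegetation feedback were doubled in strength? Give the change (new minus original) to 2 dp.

0.22 °C

Original: g = 0.2199, ΔT = 2.6/(1−0.2199) = 3.3329 °C.
With doubled vegetation: g' = 0.2672, ΔT' = 2.6/(1−0.2672) = 3.5480 °C.
Change = 3.5480 − 3.3329 = 0.22 °C.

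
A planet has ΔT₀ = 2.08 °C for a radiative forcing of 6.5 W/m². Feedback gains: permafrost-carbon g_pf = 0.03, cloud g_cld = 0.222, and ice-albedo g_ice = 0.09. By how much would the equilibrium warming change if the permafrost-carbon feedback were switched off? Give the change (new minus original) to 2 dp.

-0.14 °C

Original: g = 0.342, ΔT = 2.08/(1−0.342) = 3.1611 °C.
Without permafrost-carbon: g' = 0.312, ΔT' = 2.08/(1−0.312) = 3.0233 °C.
Change = 3.0233 − 3.1611 = -0.14 °C.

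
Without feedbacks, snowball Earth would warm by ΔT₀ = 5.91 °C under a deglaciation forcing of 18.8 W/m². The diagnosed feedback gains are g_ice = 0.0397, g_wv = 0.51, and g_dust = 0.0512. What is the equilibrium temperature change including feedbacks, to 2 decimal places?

Total gain g = 0.0397 + 0.51 + 0.0512 = 0.6009.
Amplification A = 1/(1 − 0.6009) = 2.506.
ΔT = 5.91 × 2.506 = 14.81 °C.

14.81 °C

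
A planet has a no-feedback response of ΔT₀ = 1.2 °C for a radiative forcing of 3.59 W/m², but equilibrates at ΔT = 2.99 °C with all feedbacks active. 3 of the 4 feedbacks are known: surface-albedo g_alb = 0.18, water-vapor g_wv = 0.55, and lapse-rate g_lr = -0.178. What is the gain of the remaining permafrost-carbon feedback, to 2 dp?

0.05

Amplification A = ΔT/ΔT₀ = 2.99/1.2 = 2.492.
Total gain g = 1 − 1/A = 1 − 1/2.492 = 0.5987.
Known gains sum to 0.18 + 0.55 − 0.178 = 0.552.
g_pf = 0.5987 − 0.552 = 0.05.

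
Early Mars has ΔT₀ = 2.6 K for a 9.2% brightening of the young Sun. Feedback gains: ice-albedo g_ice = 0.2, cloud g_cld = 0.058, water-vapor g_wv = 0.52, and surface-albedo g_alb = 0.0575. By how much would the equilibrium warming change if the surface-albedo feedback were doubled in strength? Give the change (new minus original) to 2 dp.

8.49 K

Original: g = 0.8355, ΔT = 2.6/(1−0.8355) = 15.8055 K.
With doubled surface-albedo: g' = 0.893, ΔT' = 2.6/(1−0.893) = 24.2991 K.
Change = 24.2991 − 15.8055 = 8.49 K.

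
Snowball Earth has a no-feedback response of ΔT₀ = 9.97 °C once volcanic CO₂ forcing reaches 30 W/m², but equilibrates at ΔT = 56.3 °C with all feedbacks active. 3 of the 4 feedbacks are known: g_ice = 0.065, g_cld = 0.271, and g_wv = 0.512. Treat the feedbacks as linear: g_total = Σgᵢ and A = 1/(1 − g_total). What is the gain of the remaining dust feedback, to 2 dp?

-0.03

Amplification A = ΔT/ΔT₀ = 56.3/9.97 = 5.647.
Total gain g = 1 − 1/A = 1 − 1/5.647 = 0.8229.
Known gains sum to 0.065 + 0.271 + 0.512 = 0.848.
g_dust = 0.8229 − 0.848 = -0.03.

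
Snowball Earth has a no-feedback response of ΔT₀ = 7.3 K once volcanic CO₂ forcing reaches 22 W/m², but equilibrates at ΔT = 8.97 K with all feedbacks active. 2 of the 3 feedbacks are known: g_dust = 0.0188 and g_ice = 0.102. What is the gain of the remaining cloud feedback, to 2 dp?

0.07

Amplification A = ΔT/ΔT₀ = 8.97/7.3 = 1.229.
Total gain g = 1 − 1/A = 1 − 1/1.229 = 0.1863.
Known gains sum to 0.0188 + 0.102 = 0.1208.
g_cld = 0.1863 − 0.1208 = 0.07.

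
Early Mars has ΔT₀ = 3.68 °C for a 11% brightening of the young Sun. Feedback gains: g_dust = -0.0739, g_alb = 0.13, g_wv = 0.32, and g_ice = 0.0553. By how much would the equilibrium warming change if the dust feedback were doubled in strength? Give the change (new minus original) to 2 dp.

-0.74 °C

Original: g = 0.4314, ΔT = 3.68/(1−0.4314) = 6.4720 °C.
With doubled dust: g' = 0.3575, ΔT' = 3.68/(1−0.3575) = 5.7276 °C.
Change = 5.7276 − 6.4720 = -0.74 °C.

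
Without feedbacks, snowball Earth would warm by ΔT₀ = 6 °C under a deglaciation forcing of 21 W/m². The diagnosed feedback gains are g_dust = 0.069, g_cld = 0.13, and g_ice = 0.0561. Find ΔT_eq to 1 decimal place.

Total gain g = 0.069 + 0.13 + 0.0561 = 0.2551.
Amplification A = 1/(1 − 0.2551) = 1.342.
ΔT = 6 × 1.342 = 8.1 °C.

8.1 °C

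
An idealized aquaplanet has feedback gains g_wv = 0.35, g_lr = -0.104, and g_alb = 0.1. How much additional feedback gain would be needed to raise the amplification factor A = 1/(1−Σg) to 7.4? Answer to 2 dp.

Current total gain = 0.346.
Target gain for A = 7.4: g* = 1 − 1/7.4 = 0.8649.
Additional gain needed = 0.8649 − 0.346 = 0.52.

0.52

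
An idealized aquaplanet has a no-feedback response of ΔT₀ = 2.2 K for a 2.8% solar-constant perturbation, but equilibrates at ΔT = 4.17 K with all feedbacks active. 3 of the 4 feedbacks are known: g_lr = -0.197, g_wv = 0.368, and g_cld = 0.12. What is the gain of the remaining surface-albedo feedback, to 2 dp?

0.18

Amplification A = ΔT/ΔT₀ = 4.17/2.2 = 1.895.
Total gain g = 1 − 1/A = 1 − 1/1.895 = 0.4723.
Known gains sum to -0.197 + 0.368 + 0.12 = 0.291.
g_alb = 0.4723 − 0.291 = 0.18.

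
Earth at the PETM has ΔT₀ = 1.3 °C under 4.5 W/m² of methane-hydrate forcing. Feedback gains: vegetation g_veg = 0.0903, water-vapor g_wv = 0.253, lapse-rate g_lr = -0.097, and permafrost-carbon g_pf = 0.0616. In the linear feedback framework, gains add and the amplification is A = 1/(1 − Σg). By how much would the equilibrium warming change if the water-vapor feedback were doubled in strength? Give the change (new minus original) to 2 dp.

Original: g = 0.3079, ΔT = 1.3/(1−0.3079) = 1.8783 °C.
With doubled water-vapor: g' = 0.5609, ΔT' = 1.3/(1−0.5609) = 2.9606 °C.
Change = 2.9606 − 1.8783 = 1.08 °C.

1.08 °C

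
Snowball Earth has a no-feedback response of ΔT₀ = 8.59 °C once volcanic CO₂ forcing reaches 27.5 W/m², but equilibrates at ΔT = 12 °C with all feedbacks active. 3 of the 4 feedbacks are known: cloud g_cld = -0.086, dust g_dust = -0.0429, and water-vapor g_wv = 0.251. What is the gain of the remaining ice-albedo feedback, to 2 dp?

Amplification A = ΔT/ΔT₀ = 12/8.59 = 1.397.
Total gain g = 1 − 1/A = 1 − 1/1.397 = 0.2842.
Known gains sum to -0.086 − 0.0429 + 0.251 = 0.1221.
g_ice = 0.2842 − 0.1221 = 0.16.

0.16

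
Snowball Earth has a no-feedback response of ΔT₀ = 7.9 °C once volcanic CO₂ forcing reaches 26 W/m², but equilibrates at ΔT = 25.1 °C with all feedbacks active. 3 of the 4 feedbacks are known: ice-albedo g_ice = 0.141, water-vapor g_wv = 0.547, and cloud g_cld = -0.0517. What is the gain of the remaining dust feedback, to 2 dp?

Amplification A = ΔT/ΔT₀ = 25.1/7.9 = 3.177.
Total gain g = 1 − 1/A = 1 − 1/3.177 = 0.6852.
Known gains sum to 0.141 + 0.547 − 0.0517 = 0.6363.
g_dust = 0.6852 − 0.6363 = 0.05.

0.05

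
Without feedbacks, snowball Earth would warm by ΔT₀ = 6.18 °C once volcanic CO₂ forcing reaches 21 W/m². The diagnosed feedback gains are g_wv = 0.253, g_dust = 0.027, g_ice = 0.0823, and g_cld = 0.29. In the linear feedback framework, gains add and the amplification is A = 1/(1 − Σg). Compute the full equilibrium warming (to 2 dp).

Total gain g = 0.253 + 0.027 + 0.0823 + 0.29 = 0.6523.
Amplification A = 1/(1 − 0.6523) = 2.876.
ΔT = 6.18 × 2.876 = 17.77 °C.

17.77 °C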